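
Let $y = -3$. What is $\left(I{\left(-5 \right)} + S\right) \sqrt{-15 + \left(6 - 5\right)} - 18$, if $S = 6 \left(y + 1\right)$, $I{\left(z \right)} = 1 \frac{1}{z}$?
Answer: $-18 - \frac{61 i \sqrt{14}}{5} \approx -18.0 - 45.648 i$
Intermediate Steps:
$I{\left(z \right)} = \frac{1}{z}$
$S = -12$ ($S = 6 \left(-3 + 1\right) = 6 \left(-2\right) = -12$)
$\left(I{\left(-5 \right)} + S\right) \sqrt{-15 + \left(6 - 5\right)} - 18 = \left(\frac{1}{-5} - 12\right) \sqrt{-15 + \left(6 - 5\right)} - 18 = \left(- \frac{1}{5} - 12\right) \sqrt{-15 + 1} - 18 = - \frac{61 \sqrt{-14}}{5} - 18 = - \frac{61 i \sqrt{14}}{5} - 18 = -18 - \frac{61 i \sqrt{14}}{5}$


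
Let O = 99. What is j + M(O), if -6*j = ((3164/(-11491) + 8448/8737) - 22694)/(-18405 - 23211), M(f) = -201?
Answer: -2520543126828215/12534348051216 ≈ -201.09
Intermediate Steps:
j = -1139168533799/12534348051216 (j = -((3164/(-11491) + 8448/8737) - 22694)/(6*(-18405 - 23211)) = -((3164*(-1/11491) + 8448*(1/8737)) - 22694)/(6*(-41616)) = -((-3164/11491 + 8448/8737) - 22694)*(-1)/(6*41616) = -(69432100/100396867 - 22694)*(-1)/(6*41616) = -(-1139168533799)*(-1)/(301190601*41616) = -1/6*1139168533799/2089058008536 = -1139168533799/12534348051216 ≈ -0.090884)
j + M(O) = -1139168533799/12534348051216 - 201 = -2520543126828215/12534348051216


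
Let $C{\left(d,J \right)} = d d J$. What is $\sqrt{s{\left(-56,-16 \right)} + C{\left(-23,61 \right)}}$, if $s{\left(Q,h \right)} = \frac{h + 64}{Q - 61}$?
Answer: $\frac{5 \sqrt{1963221}}{39} \approx 179.63$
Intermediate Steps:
$s{\left(Q,h \right)} = \frac{64 + h}{-61 + Q}$
$C{\left(d,J \right)} = J d^{2}$ ($C{\left(d,J \right)} = d^{2} J = J d^{2}$)
$\sqrt{s{\left(-56,-16 \right)} + C{\left(-23,61 \right)}} = \sqrt{\frac{64 - 16}{-61 - 56} + 61 \left(-23\right)^{2}} = \sqrt{\frac{1}{-117} \cdot 48 + 61 \cdot 529} = \sqrt{\left(- \frac{1}{117}\right) 48 + 32269} = \sqrt{- \frac{16}{39} + 32269} = \sqrt{\frac{1258475}{39}} = \frac{5 \sqrt{1963221}}{39}$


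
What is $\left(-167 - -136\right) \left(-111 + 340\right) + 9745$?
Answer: $2646$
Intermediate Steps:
$\left(-167 - -136\right) \left(-111 + 340\right) + 9745 = \left(-167 + 136\right) 229 + 9745 = \left(-31\right) 229 + 9745 = -7099 + 9745 = 2646$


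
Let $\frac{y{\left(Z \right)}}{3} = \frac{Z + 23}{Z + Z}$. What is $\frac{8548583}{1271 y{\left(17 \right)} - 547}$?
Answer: $\frac{145325911}{66961} \approx 2170.3$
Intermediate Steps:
$y{\left(Z \right)} = \frac{3 \left(23 + Z\right)}{2 Z}$ ($y{\left(Z \right)} = 3 \frac{Z + 23}{Z + Z} = 3 \frac{23 + Z}{2 Z} = \frac{3 \left(23 + Z\right)}{2 Z}$)
$\frac{8548583}{1271 y{\left(17 \right)} - 547} = \frac{8548583}{1271 \frac{3 \left(23 + 17\right)}{2 \cdot 17} - 547} = \frac{8548583}{1271 \cdot \frac{3}{2} \cdot \frac{1}{17} \cdot 40 - 547} = \frac{8548583}{1271 \cdot \frac{60}{17} - 547} = \frac{8548583}{\frac{76260}{17} - 547} = \frac{8548583}{\frac{66961}{17}} = 8548583 \cdot \frac{17}{66961} = \frac{145325911}{66961}$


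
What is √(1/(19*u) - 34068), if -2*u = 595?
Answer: I*√4353993478310/11305 ≈ 184.58*I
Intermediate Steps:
u = -595/2 (u = -½*595 = -595/2 ≈ -297.50)
√(1/(19*u) - 34068) = √(1/(19*(-595/2)) - 34068) = √(1/(-11305/2) - 34068) = √(-2/11305 - 34068) = √(-385138742/11305) = I*√4353993478310/11305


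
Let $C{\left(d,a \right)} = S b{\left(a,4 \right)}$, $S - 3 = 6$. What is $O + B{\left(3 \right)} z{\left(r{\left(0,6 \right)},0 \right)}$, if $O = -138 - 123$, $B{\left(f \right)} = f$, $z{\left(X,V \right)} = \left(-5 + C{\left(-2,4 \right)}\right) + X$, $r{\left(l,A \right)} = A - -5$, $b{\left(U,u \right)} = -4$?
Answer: $-351$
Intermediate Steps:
$r{\left(l,A \right)} = 5 + A$ ($r{\left(l,A \right)} = A + 5 = 5 + A$)
$S = 9$ ($S = 3 + 6 = 9$)
$C{\left(d,a \right)} = -36$ ($C{\left(d,a \right)} = 9 \left(-4\right) = -36$)
$z{\left(X,V \right)} = -41 + X$ ($z{\left(X,V \right)} = \left(-5 - 36\right) + X = -41 + X$)
$O = -261$ ($O = -138 - 123 = -261$)
$O + B{\left(3 \right)} z{\left(r{\left(0,6 \right)},0 \right)} = -261 + 3 \left(-41 + \left(5 + 6\right)\right) = -261 + 3 \left(-41 + 11\right) = -261 + 3 \left(-30\right) = -261 - 90 = -351$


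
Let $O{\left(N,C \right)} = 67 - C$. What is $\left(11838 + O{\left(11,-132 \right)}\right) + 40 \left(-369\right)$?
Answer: $-2723$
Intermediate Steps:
$\left(11838 + O{\left(11,-132 \right)}\right) + 40 \left(-369\right) = \left(11838 + \left(67 - -132\right)\right) + 40 \left(-369\right) = \left(11838 + \left(67 + 132\right)\right) - 14760 = \left(11838 + 199\right) - 14760 = 12037 - 14760 = -2723$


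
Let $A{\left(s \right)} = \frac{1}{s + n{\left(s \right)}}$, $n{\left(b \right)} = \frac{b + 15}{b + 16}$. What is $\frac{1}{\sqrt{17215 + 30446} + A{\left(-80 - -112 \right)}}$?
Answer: $- \frac{25328}{39811057775} + \frac{2505889 \sqrt{47661}}{119433173325} \approx 0.0045799$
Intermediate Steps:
$n{\left(b \right)} = \frac{15 + b}{16 + b}$
$A{\left(s \right)} = \frac{1}{s + \frac{15 + s}{16 + s}}$
$\frac{1}{\sqrt{17215 + 30446} + A{\left(-80 - -112 \right)}} = \frac{1}{\sqrt{17215 + 30446} + \frac{16 - -32}{15 - -32 + \left(-80 - -112\right) \left(16 - -32\right)}} = \frac{1}{\sqrt{47661} + \frac{16 + \left(-80 + 112\right)}{15 + \left(-80 + 112\right) + \left(-80 + 112\right) \left(16 + \left(-80 + 112\right)\right)}} = \frac{1}{\sqrt{47661} + \frac{16 + 32}{15 + 32 + 32 \left(16 + 32\right)}} = \frac{1}{\sqrt{47661} + \frac{1}{15 + 32 + 32 \cdot 48} \cdot 48} = \frac{1}{\sqrt{47661} + \frac{1}{15 + 32 + 1536} \cdot 48} = \frac{1}{\sqrt{47661} + \frac{1}{1583} \cdot 48} = \frac{1}{\sqrt{47661} + \frac{48}{1583}} = \frac{1}{\frac{48}{1583} + \sqrt{47661}}$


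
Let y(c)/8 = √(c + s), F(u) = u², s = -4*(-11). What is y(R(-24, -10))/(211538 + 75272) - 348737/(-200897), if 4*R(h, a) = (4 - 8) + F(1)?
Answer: 348737/200897 + 2*√173/143405 ≈ 1.7361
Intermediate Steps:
s = 44
R(h, a) = -¾ (R(h, a) = ((4 - 8) + 1²)/4 = (-4 + 1)/4 = (¼)*(-3) = -¾)
y(c) = 8*√(44 + c) (y(c) = 8*√(c + 44) = 8*√(44 + c))
y(R(-24, -10))/(211538 + 75272) - 348737/(-200897) = (8*√(44 - ¾))/(211538 + 75272) - 348737/(-200897) = (8*√(173/4))/286810 - 348737*(-1/200897) = (8*(√173/2))*(1/286810) + 348737/200897 = (4*√173)*(1/286810) + 348737/200897 = 2*√173/143405 + 348737/200897 = 348737/200897 + 2*√173/143405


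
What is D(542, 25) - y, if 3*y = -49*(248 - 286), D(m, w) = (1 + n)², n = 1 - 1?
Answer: -1859/3 ≈ -619.67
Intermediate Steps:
n = 0
D(m, w) = 1 (D(m, w) = (1 + 0)² = 1² = 1)
y = 1862/3 (y = (-49*(248 - 286))/3 = (-49*(-38))/3 = (⅓)*1862 = 1862/3 ≈ 620.67)
D(542, 25) - y = 1 - 1*1862/3 = 1 - 1862/3 = -1859/3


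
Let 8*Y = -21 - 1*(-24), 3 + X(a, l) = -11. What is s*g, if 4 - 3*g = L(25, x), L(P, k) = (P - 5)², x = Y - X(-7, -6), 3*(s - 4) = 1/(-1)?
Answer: -484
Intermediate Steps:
X(a, l) = -14 (X(a, l) = -3 - 11 = -14)
Y = 3/8 (Y = (-21 - 1*(-24))/8 = (-21 + 24)/8 = (⅛)*3 = 3/8 ≈ 0.37500)
s = 11/3 (s = 4 + (1/(-1))/3 = 4 + (1*(-1))/3 = 4 + (⅓)*(-1) = 4 - ⅓ = 11/3 ≈ 3.6667)
x = 115/8 (x = 3/8 - 1*(-14) = 3/8 + 14 = 115/8 ≈ 14.375)
L(P, k) = (-5 + P)²
g = -132 (g = 4/3 - (-5 + 25)²/3 = 4/3 - ⅓*20² = 4/3 - ⅓*400 = 4/3 - 400/3 = -132)
s*g = (11/3)*(-132) = -484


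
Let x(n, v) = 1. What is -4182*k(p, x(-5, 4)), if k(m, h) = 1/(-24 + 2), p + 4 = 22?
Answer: 2091/11 ≈ 190.09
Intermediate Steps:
p = 18 (p = -4 + 22 = 18)
k(m, h) = -1/22 (k(m, h) = 1/(-22) = -1/22)
-4182*k(p, x(-5, 4)) = -4182*(-1/22) = 2091/11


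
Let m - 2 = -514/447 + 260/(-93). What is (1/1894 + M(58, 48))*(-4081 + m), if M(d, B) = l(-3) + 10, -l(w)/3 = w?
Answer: -2036050066099/26245158 ≈ -77578.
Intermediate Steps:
l(w) = -3*w
M(d, B) = 19 (M(d, B) = -3*(-3) + 10 = 9 + 10 = 19)
m = -26960/13857 (m = 2 + (-514/447 + 260/(-93)) = 2 + (-514*1/447 + 260*(-1/93)) = 2 + (-514/447 - 260/93) = 2 - 54674/13857 = -26960/13857 ≈ -1.9456)
(1/1894 + M(58, 48))*(-4081 + m) = (1/1894 + 19)*(-4081 - 26960/13857) = (1/1894 + 19)*(-56577377/13857) = (35987/1894)*(-56577377/13857) = -2036050066099/26245158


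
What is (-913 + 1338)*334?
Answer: 141950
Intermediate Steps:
(-913 + 1338)*334 = 425*334 = 141950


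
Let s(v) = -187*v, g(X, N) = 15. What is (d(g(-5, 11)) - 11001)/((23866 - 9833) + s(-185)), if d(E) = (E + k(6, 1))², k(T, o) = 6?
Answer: -2640/12157 ≈ -0.21716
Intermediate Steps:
d(E) = (6 + E)² (d(E) = (E + 6)² = (6 + E)²)
(d(g(-5, 11)) - 11001)/((23866 - 9833) + s(-185)) = ((6 + 15)² - 11001)/((23866 - 9833) - 187*(-185)) = (21² - 11001)/(14033 + 34595) = (441 - 11001)/48628 = -10560*1/48628 = -2640/12157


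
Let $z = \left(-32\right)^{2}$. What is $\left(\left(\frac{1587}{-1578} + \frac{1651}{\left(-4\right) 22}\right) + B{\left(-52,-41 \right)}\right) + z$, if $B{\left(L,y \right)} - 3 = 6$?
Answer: $\frac{23450263}{23144} \approx 1013.2$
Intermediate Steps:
$B{\left(L,y \right)} = 9$ ($B{\left(L,y \right)} = 3 + 6 = 9$)
$z = 1024$
$\left(\left(\frac{1587}{-1578} + \frac{1651}{\left(-4\right) 22}\right) + B{\left(-52,-41 \right)}\right) + z = \left(\left(\frac{1587}{-1578} + \frac{1651}{\left(-4\right) 22}\right) + 9\right) + 1024 = \left(\left(1587 \left(- \frac{1}{1578}\right) + \frac{1651}{-88}\right) + 9\right) + 1024 = \left(\left(- \frac{529}{526} + 1651 \left(- \frac{1}{88}\right)\right) + 9\right) + 1024 = \left(\left(- \frac{529}{526} - \frac{1651}{88}\right) + 9\right) + 1024 = \left(- \frac{457489}{23144} + 9\right) + 1024 = - \frac{249193}{23144} + 1024 = \frac{23450263}{23144}$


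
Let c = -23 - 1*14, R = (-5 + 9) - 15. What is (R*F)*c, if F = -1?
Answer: -407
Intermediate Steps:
R = -11 (R = 4 - 15 = -11)
c = -37 (c = -23 - 14 = -37)
(R*F)*c = -11*(-1)*(-37) = 11*(-37) = -407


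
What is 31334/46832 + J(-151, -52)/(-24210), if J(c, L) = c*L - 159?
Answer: 99579391/283450680 ≈ 0.35131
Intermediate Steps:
J(c, L) = -159 + L*c (J(c, L) = L*c - 159 = -159 + L*c)
31334/46832 + J(-151, -52)/(-24210) = 31334/46832 + (-159 - 52*(-151))/(-24210) = 31334*(1/46832) + (-159 + 7852)*(-1/24210) = 15667/23416 + 7693*(-1/24210) = 15667/23416 - 7693/24210 = 99579391/283450680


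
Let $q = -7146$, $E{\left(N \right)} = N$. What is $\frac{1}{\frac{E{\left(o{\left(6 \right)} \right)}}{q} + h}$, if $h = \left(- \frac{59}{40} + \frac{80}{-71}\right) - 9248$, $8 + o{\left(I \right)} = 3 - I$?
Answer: $- \frac{10147320}{93868800637} \approx -0.0001081$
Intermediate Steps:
$o{\left(I \right)} = -5 - I$ ($o{\left(I \right)} = -8 - \left(-3 + I\right) = -5 - I$)
$h = - \frac{26271709}{2840}$ ($h = \left(\left(-59\right) \frac{1}{40} + 80 \left(- \frac{1}{71}\right)\right) - 9248 = \left(- \frac{59}{40} - \frac{80}{71}\right) - 9248 = - \frac{7389}{2840} - 9248 = - \frac{26271709}{2840} \approx -9250.6$)
$\frac{1}{\frac{E{\left(o{\left(6 \right)} \right)}}{q} + h} = \frac{1}{\frac{-5 - 6}{-7146} - \frac{26271709}{2840}} = \frac{1}{\left(-5 - 6\right) \left(- \frac{1}{7146}\right) - \frac{26271709}{2840}} = \frac{1}{\left(-11\right) \left(- \frac{1}{7146}\right) - \frac{26271709}{2840}} = \frac{1}{\frac{11}{7146} - \frac{26271709}{2840}} = \frac{1}{- \frac{93868800637}{10147320}} = - \frac{10147320}{93868800637}$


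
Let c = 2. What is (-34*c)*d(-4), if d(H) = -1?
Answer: 68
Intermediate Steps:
(-34*c)*d(-4) = -34*2*(-1) = -68*(-1) = 68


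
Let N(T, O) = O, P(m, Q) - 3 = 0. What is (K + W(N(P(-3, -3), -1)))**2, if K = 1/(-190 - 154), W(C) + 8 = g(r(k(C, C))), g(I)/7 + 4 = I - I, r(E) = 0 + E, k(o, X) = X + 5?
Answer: 153388225/118336 ≈ 1296.2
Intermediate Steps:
k(o, X) = 5 + X
P(m, Q) = 3 (P(m, Q) = 3 + 0 = 3)
r(E) = E
g(I) = -28 (g(I) = -28 + 7*(I - I) = -28 + 7*0 = -28 + 0 = -28)
W(C) = -36 (W(C) = -8 - 28 = -36)
K = -1/344 (K = 1/(-344) = -1/344 ≈ -0.0029070)
(K + W(N(P(-3, -3), -1)))**2 = (-1/344 - 36)**2 = (-12385/344)**2 = 153388225/118336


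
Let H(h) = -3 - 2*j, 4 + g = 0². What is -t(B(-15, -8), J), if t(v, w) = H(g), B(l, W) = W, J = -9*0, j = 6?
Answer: 15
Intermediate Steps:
J = 0
g = -4 (g = -4 + 0² = -4 + 0 = -4)
H(h) = -15 (H(h) = -3 - 2*6 = -3 - 12 = -15)
t(v, w) = -15
-t(B(-15, -8), J) = -1*(-15) = 15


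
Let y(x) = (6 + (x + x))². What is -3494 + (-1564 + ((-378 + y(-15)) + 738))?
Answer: -4122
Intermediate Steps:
y(x) = (6 + 2*x)²
-3494 + (-1564 + ((-378 + y(-15)) + 738)) = -3494 + (-1564 + ((-378 + 4*(3 - 15)²) + 738)) = -3494 + (-1564 + ((-378 + 4*(-12)²) + 738)) = -3494 + (-1564 + ((-378 + 4*144) + 738)) = -3494 + (-1564 + ((-378 + 576) + 738)) = -3494 + (-1564 + (198 + 738)) = -3494 + (-1564 + 936) = -3494 - 628 = -4122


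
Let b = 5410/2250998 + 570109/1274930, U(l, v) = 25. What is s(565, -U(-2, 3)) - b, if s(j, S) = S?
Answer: -36518416796791/1434932440070 ≈ -25.450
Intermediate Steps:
b = 645105795041/1434932440070 (b = 5410*(1/2250998) + 570109*(1/1274930) = 2705/1125499 + 570109/1274930 = 645105795041/1434932440070 ≈ 0.44957)
s(565, -U(-2, 3)) - b = -1*25 - 1*645105795041/1434932440070 = -25 - 645105795041/1434932440070 = -36518416796791/1434932440070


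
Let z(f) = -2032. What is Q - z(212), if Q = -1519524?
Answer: -1517492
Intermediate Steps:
Q - z(212) = -1519524 - 1*(-2032) = -1519524 + 2032 = -1517492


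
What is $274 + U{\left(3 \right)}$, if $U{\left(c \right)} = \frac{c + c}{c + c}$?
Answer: $275$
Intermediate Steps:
$U{\left(c \right)} = 1$ ($U{\left(c \right)} = \frac{2 c}{2 c} = 2 c \frac{1}{2 c} = 1$)
$274 + U{\left(3 \right)} = 274 + 1 = 275$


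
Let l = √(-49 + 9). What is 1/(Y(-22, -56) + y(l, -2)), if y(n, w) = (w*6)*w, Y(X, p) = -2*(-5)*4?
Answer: 1/64 ≈ 0.015625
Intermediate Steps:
l = 2*I*√10 (l = √(-40) = 2*I*√10 ≈ 6.3246*I)
Y(X, p) = 40 (Y(X, p) = 10*4 = 40)
y(n, w) = 6*w² (y(n, w) = (6*w)*w = 6*w²)
1/(Y(-22, -56) + y(l, -2)) = 1/(40 + 6*(-2)²) = 1/(40 + 6*4) = 1/(40 + 24) = 1/64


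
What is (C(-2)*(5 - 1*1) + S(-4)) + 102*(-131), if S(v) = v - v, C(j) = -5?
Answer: -13382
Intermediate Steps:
S(v) = 0
(C(-2)*(5 - 1*1) + S(-4)) + 102*(-131) = (-5*(5 - 1*1) + 0) + 102*(-131) = (-5*(5 - 1) + 0) - 13362 = (-5*4 + 0) - 13362 = (-20 + 0) - 13362 = -20 - 13362 = -13382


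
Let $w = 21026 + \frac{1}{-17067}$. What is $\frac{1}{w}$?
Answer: $\frac{17067}{358850741} \approx 4.756 \cdot 10^{-5}$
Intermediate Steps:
$w = \frac{358850741}{17067}$ ($w = 21026 - \frac{1}{17067} = \frac{358850741}{17067} \approx 21026.0$)
$\frac{1}{w} = \frac{1}{\frac{358850741}{17067}} = \frac{17067}{358850741}$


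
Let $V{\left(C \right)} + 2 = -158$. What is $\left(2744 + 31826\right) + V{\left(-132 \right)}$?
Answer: $34410$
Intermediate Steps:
$V{\left(C \right)} = -160$ ($V{\left(C \right)} = -2 - 158 = -160$)
$\left(2744 + 31826\right) + V{\left(-132 \right)} = \left(2744 + 31826\right) - 160 = 34570 - 160 = 34410$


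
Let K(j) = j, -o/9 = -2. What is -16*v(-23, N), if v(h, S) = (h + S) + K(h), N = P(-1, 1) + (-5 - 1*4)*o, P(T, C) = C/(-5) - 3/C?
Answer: 16896/5 ≈ 3379.2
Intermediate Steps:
o = 18 (o = -9*(-2) = 18)
P(T, C) = -3/C - C/5 (P(T, C) = C*(-⅕) - 3/C = -C/5 - 3/C = -3/C - C/5)
N = -826/5 (N = (-3/1 - ⅕*1) + (-5 - 1*4)*18 = (-3*1 - ⅕) + (-5 - 4)*18 = (-3 - ⅕) - 9*18 = -16/5 - 162 = -826/5 ≈ -165.20)
v(h, S) = S + 2*h (v(h, S) = (h + S) + h = (S + h) + h = S + 2*h)
-16*v(-23, N) = -16*(-826/5 + 2*(-23)) = -16*(-826/5 - 46) = -16*(-1056/5) = 16896/5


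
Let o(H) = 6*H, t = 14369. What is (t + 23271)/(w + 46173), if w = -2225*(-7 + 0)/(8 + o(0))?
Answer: 301120/384959 ≈ 0.78221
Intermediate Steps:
w = 15575/8 (w = -2225*(-7 + 0)/(8 + 6*0) = -(-15575)/(8 + 0) = -(-15575)/8 = -2225*(-7/8) = 15575/8 ≈ 1946.9)
(t + 23271)/(w + 46173) = (14369 + 23271)/(15575/8 + 46173) = 37640/(384959/8) = 37640*(8/384959) = 301120/384959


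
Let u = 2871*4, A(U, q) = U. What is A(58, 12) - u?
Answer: -11426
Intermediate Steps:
u = 11484
A(58, 12) - u = 58 - 1*11484 = 58 - 11484 = -11426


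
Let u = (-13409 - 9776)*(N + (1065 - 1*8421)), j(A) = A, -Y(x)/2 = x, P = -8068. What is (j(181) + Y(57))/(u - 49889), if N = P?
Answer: 67/357555551 ≈ 1.8738e-7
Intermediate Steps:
N = -8068
Y(x) = -2*x
u = 357605440 (u = (-13409 - 9776)*(-8068 + (1065 - 1*8421)) = -23185*(-8068 + (1065 - 8421)) = -23185*(-8068 - 7356) = -23185*(-15424) = 357605440)
(j(181) + Y(57))/(u - 49889) = (181 - 2*57)/(357605440 - 49889) = (181 - 114)/357555551 = 67*(1/357555551) = 67/357555551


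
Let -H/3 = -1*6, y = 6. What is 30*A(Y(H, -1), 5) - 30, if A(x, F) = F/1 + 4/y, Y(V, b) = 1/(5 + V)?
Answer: 140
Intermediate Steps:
H = 18 (H = -(-3)*6 = -3*(-6) = 18)
A(x, F) = 2/3 + F (A(x, F) = F/1 + 4/6 = F*1 + 4*(1/6) = F + 2/3 = 2/3 + F)
30*A(Y(H, -1), 5) - 30 = 30*(2/3 + 5) - 30 = 30*(17/3) - 30 = 170 - 30 = 140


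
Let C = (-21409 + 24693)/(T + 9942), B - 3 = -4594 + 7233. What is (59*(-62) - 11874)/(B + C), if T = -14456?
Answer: -8763931/1490338 ≈ -5.8805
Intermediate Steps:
B = 2642 (B = 3 + (-4594 + 7233) = 3 + 2639 = 2642)
C = -1642/2257 (C = (-21409 + 24693)/(-14456 + 9942) = 3284/(-4514) = 3284*(-1/4514) = -1642/2257 ≈ -0.72751)
(59*(-62) - 11874)/(B + C) = (59*(-62) - 11874)/(2642 - 1642/2257) = (-3658 - 11874)/(5961352/2257) = -15532*2257/5961352 = -8763931/1490338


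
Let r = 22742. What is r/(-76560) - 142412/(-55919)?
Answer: 4815676411/2140579320 ≈ 2.2497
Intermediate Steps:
r/(-76560) - 142412/(-55919) = 22742/(-76560) - 142412/(-55919) = 22742*(-1/76560) - 142412*(-1/55919) = -11371/38280 + 142412/55919 = 4815676411/2140579320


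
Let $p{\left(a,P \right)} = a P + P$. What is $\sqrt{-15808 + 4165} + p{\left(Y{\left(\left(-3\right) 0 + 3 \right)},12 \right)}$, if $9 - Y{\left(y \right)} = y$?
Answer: $84 + i \sqrt{11643} \approx 84.0 + 107.9 i$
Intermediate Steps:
$Y{\left(y \right)} = 9 - y$
$p{\left(a,P \right)} = P + P a$ ($p{\left(a,P \right)} = P a + P = P + P a$)
$\sqrt{-15808 + 4165} + p{\left(Y{\left(\left(-3\right) 0 + 3 \right)},12 \right)} = \sqrt{-15808 + 4165} + 12 \left(1 + \left(9 - \left(\left(-3\right) 0 + 3\right)\right)\right) = \sqrt{-11643} + 12 \left(1 + \left(9 - \left(0 + 3\right)\right)\right) = i \sqrt{11643} + 12 \left(1 + \left(9 - 3\right)\right) = i \sqrt{11643} + 12 \left(1 + 6\right) = i \sqrt{11643} + 12 \cdot 7 = i \sqrt{11643} + 84 = 84 + i \sqrt{11643}$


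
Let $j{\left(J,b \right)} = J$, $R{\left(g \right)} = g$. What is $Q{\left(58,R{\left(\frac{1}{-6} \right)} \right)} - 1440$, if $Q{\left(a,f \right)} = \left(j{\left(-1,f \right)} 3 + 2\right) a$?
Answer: $-1498$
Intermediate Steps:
$Q{\left(a,f \right)} = - a$ ($Q{\left(a,f \right)} = \left(\left(-1\right) 3 + 2\right) a = \left(-3 + 2\right) a = - a$)
$Q{\left(58,R{\left(\frac{1}{-6} \right)} \right)} - 1440 = \left(-1\right) 58 - 1440 = -58 - 1440 = -1498$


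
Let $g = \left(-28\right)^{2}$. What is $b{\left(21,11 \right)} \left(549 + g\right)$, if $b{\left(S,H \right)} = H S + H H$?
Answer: $469216$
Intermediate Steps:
$b{\left(S,H \right)} = H^{2} + H S$ ($b{\left(S,H \right)} = H S + H^{2} = H^{2} + H S$)
$g = 784$
$b{\left(21,11 \right)} \left(549 + g\right) = 11 \left(11 + 21\right) \left(549 + 784\right) = 11 \cdot 32 \cdot 1333 = 352 \cdot 1333 = 469216$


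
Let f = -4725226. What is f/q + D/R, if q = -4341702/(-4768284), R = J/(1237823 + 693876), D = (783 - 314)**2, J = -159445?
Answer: -82382920019508813/10488828415 ≈ -7.8544e+6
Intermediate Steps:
D = 219961 (D = 469**2 = 219961)
R = -14495/175609 (R = -159445/(1237823 + 693876) = -159445/1931699 = -159445*1/1931699 = -14495/175609 ≈ -0.082541)
q = 723617/794714 (q = -4341702*(-1/4768284) = 723617/794714 ≈ 0.91054)
f/q + D/R = -4725226/723617/794714 + 219961/(-14495/175609) = -4725226*794714/723617 + 219961*(-175609/14495) = -3755203255364/723617 - 38627131249/14495 = -82382920019508813/10488828415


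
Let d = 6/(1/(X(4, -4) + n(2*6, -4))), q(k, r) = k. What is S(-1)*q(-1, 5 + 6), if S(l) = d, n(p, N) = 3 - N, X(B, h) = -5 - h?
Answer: -36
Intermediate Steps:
d = 36 (d = 6/(1/((-5 - 1*(-4)) + (3 - 1*(-4)))) = 6/(1/((-5 + 4) + (3 + 4))) = 6/(1/(-1 + 7)) = 6/(1/6) = 6/(⅙) = 6*6 = 36)
S(l) = 36
S(-1)*q(-1, 5 + 6) = 36*(-1) = -36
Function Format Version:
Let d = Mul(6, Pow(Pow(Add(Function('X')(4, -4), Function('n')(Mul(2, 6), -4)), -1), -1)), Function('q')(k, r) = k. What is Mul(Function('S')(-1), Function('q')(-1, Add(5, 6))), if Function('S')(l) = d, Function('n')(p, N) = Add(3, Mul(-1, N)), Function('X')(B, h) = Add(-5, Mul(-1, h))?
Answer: -36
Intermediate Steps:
d = 36 (d = Mul(6, Pow(Pow(Add(Add(-5, Mul(-1, -4)), Add(3, Mul(-1, -4))), -1), -1)) = Mul(6, Pow(Pow(Add(Add(-5, 4), Add(3, 4)), -1), -1)) = Mul(6, Pow(Pow(Add(-1, 7), -1), -1)) = Mul(6, Pow(Pow(6, -1), -1)) = Mul(6, Pow(Rational(1, 6), -1)) = Mul(6, 6) = 36)
Function('S')(l) = 36
Mul(Function('S')(-1), Function('q')(-1, Add(5, 6))) = Mul(36, -1) = -36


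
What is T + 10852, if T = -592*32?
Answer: -8092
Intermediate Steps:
T = -18944
T + 10852 = -18944 + 10852 = -8092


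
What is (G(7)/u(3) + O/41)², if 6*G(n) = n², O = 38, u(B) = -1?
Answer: 3171961/60516 ≈ 52.415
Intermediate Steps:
G(n) = n²/6
(G(7)/u(3) + O/41)² = (((⅙)*7²)/(-1) + 38/41)² = (((⅙)*49)*(-1) + 38*(1/41))² = ((49/6)*(-1) + 38/41)² = (-49/6 + 38/41)² = (-1781/246)² = 3171961/60516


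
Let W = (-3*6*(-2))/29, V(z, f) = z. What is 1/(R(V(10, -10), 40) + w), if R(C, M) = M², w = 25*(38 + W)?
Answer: 29/74850 ≈ 0.00038744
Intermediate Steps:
W = 36/29 (W = -18*(-2)*(1/29) = 36*(1/29) = 36/29 ≈ 1.2414)
w = 28450/29 (w = 25*(38 + 36/29) = 25*(1138/29) = 28450/29 ≈ 981.03)
1/(R(V(10, -10), 40) + w) = 1/(40² + 28450/29) = 1/(1600 + 28450/29) = 1/(74850/29) = 29/74850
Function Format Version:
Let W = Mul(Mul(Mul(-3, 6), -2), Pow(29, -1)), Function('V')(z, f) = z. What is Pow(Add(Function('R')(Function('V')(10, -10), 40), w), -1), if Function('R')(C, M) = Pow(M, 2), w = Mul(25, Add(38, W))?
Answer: Rational(29, 74850) ≈ 0.00038744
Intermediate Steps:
W = Rational(36, 29) (W = Mul(Mul(-18, -2), Rational(1, 29)) = Mul(36, Rational(1, 29)) = Rational(36, 29) ≈ 1.2414)
w = Rational(28450, 29) (w = Mul(25, Add(38, Rational(36, 29))) = Mul(25, Rational(1138, 29)) = Rational(28450, 29) ≈ 981.03)
Pow(Add(Function('R')(Function('V')(10, -10), 40), w), -1) = Pow(Add(Pow(40, 2), Rational(28450, 29)), -1) = Pow(Add(1600, Rational(28450, 29)), -1) = Pow(Rational(74850, 29), -1) = Rational(29, 74850)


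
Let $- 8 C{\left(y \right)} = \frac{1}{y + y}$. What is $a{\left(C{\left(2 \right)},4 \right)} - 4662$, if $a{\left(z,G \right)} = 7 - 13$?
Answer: $-4668$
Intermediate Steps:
$C{\left(y \right)} = - \frac{1}{16 y}$ ($C{\left(y \right)} = - \frac{1}{8 \left(y + y\right)} = - \frac{1}{8 \cdot 2 y} = - \frac{\frac{1}{2} \frac{1}{y}}{8} = - \frac{1}{16 y}$)
$a{\left(z,G \right)} = -6$ ($a{\left(z,G \right)} = 7 - 13 = -6$)
$a{\left(C{\left(2 \right)},4 \right)} - 4662 = -6 - 4662 = -4668$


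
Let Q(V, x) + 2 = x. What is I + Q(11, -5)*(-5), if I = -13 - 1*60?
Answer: -38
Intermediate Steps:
Q(V, x) = -2 + x
I = -73 (I = -13 - 60 = -73)
I + Q(11, -5)*(-5) = -73 + (-2 - 5)*(-5) = -73 - 7*(-5) = -73 + 35 = -38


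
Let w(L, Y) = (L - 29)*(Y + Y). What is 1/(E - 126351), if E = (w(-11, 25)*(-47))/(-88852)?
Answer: -22213/2806658263 ≈ -7.9144e-6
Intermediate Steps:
w(L, Y) = 2*Y*(-29 + L) (w(L, Y) = (-29 + L)*(2*Y) = 2*Y*(-29 + L))
E = -23500/22213 (E = ((2*25*(-29 - 11))*(-47))/(-88852) = ((2*25*(-40))*(-47))*(-1/88852) = -2000*(-47)*(-1/88852) = 94000*(-1/88852) = -23500/22213 ≈ -1.0579)
1/(E - 126351) = 1/(-23500/22213 - 126351) = 1/(-2806658263/22213) = -22213/2806658263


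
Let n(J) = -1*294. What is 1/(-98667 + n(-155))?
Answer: -1/98961 ≈ -1.0105e-5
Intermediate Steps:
n(J) = -294
1/(-98667 + n(-155)) = 1/(-98667 - 294) = 1/(-98961) = -1/98961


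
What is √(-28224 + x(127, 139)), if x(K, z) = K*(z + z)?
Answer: √7082 ≈ 84.155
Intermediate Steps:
x(K, z) = 2*K*z (x(K, z) = K*(2*z) = 2*K*z)
√(-28224 + x(127, 139)) = √(-28224 + 2*127*139) = √(-28224 + 35306) = √7082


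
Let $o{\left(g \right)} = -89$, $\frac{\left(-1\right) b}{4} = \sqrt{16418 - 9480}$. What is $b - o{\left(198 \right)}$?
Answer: $89 - 4 \sqrt{6938} \approx -244.18$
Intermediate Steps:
$b = - 4 \sqrt{6938}$ ($b = - 4 \sqrt{16418 - 9480} = - 4 \sqrt{6938} \approx -333.18$)
$b - o{\left(198 \right)} = - 4 \sqrt{6938} - -89 = - 4 \sqrt{6938} + 89 = 89 - 4 \sqrt{6938}$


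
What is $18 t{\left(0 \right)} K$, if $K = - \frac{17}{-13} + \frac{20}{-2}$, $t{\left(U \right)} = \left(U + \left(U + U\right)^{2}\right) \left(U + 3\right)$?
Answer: $0$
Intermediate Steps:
$t{\left(U \right)} = \left(3 + U\right) \left(U + 4 U^{2}\right)$ ($t{\left(U \right)} = \left(U + \left(2 U\right)^{2}\right) \left(3 + U\right) = \left(U + 4 U^{2}\right) \left(3 + U\right) = \left(3 + U\right) \left(U + 4 U^{2}\right)$)
$K = - \frac{113}{13}$ ($K = \left(-17\right) \left(- \frac{1}{13}\right) + 20 \left(- \frac{1}{2}\right) = \frac{17}{13} - 10 = - \frac{113}{13} \approx -8.6923$)
$18 t{\left(0 \right)} K = 18 \cdot 0 \left(3 + 4 \cdot 0^{2} + 13 \cdot 0\right) \left(- \frac{113}{13}\right) = 18 \cdot 0 \left(3 + 4 \cdot 0 + 0\right) \left(- \frac{113}{13}\right) = 18 \cdot 0 \left(3 + 0 + 0\right) \left(- \frac{113}{13}\right) = 18 \cdot 0 \cdot 3 \left(- \frac{113}{13}\right) = 18 \cdot 0 \left(- \frac{113}{13}\right) = 0 \left(- \frac{113}{13}\right) = 0$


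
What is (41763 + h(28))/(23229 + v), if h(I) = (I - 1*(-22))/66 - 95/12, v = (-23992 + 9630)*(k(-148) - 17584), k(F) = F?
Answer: 1837257/11206369372 ≈ 0.00016395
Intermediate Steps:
v = 254666984 (v = (-23992 + 9630)*(-148 - 17584) = -14362*(-17732) = 254666984)
h(I) = -91/12 + I/66 (h(I) = (I + 22)*(1/66) - 95*1/12 = (22 + I)*(1/66) - 95/12 = (⅓ + I/66) - 95/12 = -91/12 + I/66)
(41763 + h(28))/(23229 + v) = (41763 + (-91/12 + (1/66)*28))/(23229 + 254666984) = (41763 + (-91/12 + 14/33))/254690213 = (41763 - 315/44)*(1/254690213) = (1837257/44)*(1/254690213) = 1837257/11206369372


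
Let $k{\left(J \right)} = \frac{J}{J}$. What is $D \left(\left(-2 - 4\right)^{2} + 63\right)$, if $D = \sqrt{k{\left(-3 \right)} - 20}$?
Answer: $99 i \sqrt{19} \approx 431.53 i$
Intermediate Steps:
$k{\left(J \right)} = 1$
$D = i \sqrt{19}$ ($D = \sqrt{1 - 20} = \sqrt{-19} = i \sqrt{19} \approx 4.3589 i$)
$D \left(\left(-2 - 4\right)^{2} + 63\right) = i \sqrt{19} \left(\left(-2 - 4\right)^{2} + 63\right) = i \sqrt{19} \left(\left(-6\right)^{2} + 63\right) = i \sqrt{19} \left(36 + 63\right) = i \sqrt{19} \cdot 99 = 99 i \sqrt{19}$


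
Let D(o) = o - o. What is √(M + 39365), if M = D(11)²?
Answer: √39365 ≈ 198.41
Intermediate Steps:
D(o) = 0
M = 0 (M = 0² = 0)
√(M + 39365) = √(0 + 39365) = √39365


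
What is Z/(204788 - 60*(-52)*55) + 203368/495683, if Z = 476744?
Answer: 78214792734/46642283251 ≈ 1.6769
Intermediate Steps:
Z/(204788 - 60*(-52)*55) + 203368/495683 = 476744/(204788 - 60*(-52)*55) + 203368/495683 = 476744/(204788 - (-3120)*55) + 203368*(1/495683) = 476744/(204788 - 1*(-171600)) + 203368/495683 = 476744/(204788 + 171600) + 203368/495683 = 476744/376388 + 203368/495683 = 476744*(1/376388) + 203368/495683 = 119186/94097 + 203368/495683 = 78214792734/46642283251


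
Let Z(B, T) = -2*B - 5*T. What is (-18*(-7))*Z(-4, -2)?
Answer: 2268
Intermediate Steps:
Z(B, T) = -5*T - 2*B
(-18*(-7))*Z(-4, -2) = (-18*(-7))*(-5*(-2) - 2*(-4)) = 126*(10 + 8) = 126*18 = 2268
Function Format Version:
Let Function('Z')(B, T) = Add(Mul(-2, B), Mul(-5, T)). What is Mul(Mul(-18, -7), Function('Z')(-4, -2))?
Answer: 2268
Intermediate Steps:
Function('Z')(B, T) = Add(Mul(-5, T), Mul(-2, B))
Mul(Mul(-18, -7), Function('Z')(-4, -2)) = Mul(Mul(-18, -7), Add(Mul(-5, -2), Mul(-2, -4))) = Mul(126, Add(10, 8)) = Mul(126, 18) = 2268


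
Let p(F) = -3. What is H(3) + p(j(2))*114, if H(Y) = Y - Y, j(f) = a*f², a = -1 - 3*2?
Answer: -342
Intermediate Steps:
a = -7 (a = -1 - 6 = -7)
j(f) = -7*f²
H(Y) = 0
H(3) + p(j(2))*114 = 0 - 3*114 = 0 - 342 = -342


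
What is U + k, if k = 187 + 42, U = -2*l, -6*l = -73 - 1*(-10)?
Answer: 208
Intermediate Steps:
l = 21/2 (l = -(-73 - 1*(-10))/6 = -(-73 + 10)/6 = -⅙*(-63) = 21/2 ≈ 10.500)
U = -21 (U = -2*21/2 = -21)
k = 229
U + k = -21 + 229 = 208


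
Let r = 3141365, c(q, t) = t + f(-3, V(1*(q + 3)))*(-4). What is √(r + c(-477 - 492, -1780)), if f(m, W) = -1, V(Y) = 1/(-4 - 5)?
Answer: √3139589 ≈ 1771.9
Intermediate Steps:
V(Y) = -⅑ (V(Y) = 1/(-9) = -⅑)
c(q, t) = 4 + t (c(q, t) = t - 1*(-4) = t + 4 = 4 + t)
√(r + c(-477 - 492, -1780)) = √(3141365 + (4 - 1780)) = √(3141365 - 1776) = √3139589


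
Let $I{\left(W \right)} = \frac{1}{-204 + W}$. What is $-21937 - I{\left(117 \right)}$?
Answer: $- \frac{1908518}{87} \approx -21937.0$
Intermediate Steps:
$-21937 - I{\left(117 \right)} = -21937 - \frac{1}{-204 + 117} = -21937 - \frac{1}{-87} = -21937 - - \frac{1}{87} = -21937 + \frac{1}{87} = - \frac{1908518}{87}$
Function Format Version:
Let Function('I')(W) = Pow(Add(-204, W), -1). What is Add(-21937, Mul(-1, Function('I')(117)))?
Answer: Rational(-1908518, 87) ≈ -21937.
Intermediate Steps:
Add(-21937, Mul(-1, Function('I')(117))) = Add(-21937, Mul(-1, Pow(Add(-204, 117), -1))) = Add(-21937, Mul(-1, Pow(-87, -1))) = Add(-21937, Mul(-1, Rational(-1, 87))) = Add(-21937, Rational(1, 87)) = Rational(-1908518, 87)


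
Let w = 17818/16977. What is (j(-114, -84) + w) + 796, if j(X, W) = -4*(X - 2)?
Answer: 21408838/16977 ≈ 1261.0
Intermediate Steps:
j(X, W) = 8 - 4*X (j(X, W) = -4*(-2 + X) = 8 - 4*X)
w = 17818/16977 (w = 17818*(1/16977) = 17818/16977 ≈ 1.0495)
(j(-114, -84) + w) + 796 = ((8 - 4*(-114)) + 17818/16977) + 796 = ((8 + 456) + 17818/16977) + 796 = (464 + 17818/16977) + 796 = 7895146/16977 + 796 = 21408838/16977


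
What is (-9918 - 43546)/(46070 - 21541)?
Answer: -53464/24529 ≈ -2.1796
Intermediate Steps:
(-9918 - 43546)/(46070 - 21541) = -53464/24529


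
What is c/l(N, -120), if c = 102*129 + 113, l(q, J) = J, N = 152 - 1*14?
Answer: -13271/120 ≈ -110.59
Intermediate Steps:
N = 138 (N = 152 - 14 = 138)
c = 13271 (c = 13158 + 113 = 13271)
c/l(N, -120) = 13271/(-120) = 13271*(-1/120) = -13271/120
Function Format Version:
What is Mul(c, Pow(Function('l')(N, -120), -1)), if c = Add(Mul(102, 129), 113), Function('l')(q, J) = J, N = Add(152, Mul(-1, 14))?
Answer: Rational(-13271, 120) ≈ -110.59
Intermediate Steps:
N = 138 (N = Add(152, -14) = 138)
c = 13271 (c = Add(13158, 113) = 13271)
Mul(c, Pow(Function('l')(N, -120), -1)) = Mul(13271, Pow(-120, -1)) = Mul(13271, Rational(-1, 120)) = Rational(-13271, 120)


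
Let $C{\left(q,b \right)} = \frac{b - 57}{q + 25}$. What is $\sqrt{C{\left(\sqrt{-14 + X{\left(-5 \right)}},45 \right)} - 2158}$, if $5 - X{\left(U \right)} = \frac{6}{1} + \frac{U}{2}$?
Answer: $\frac{\sqrt{10} \sqrt{\frac{-53962 - 5395 i \sqrt{2}}{10 + i \sqrt{2}}}}{5} \approx 0.00071623 + 46.459 i$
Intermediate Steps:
$X{\left(U \right)} = -1 - \frac{U}{2}$ ($X{\left(U \right)} = 5 - \left(\frac{6}{1} + \frac{U}{2}\right) = 5 - \left(6 \cdot 1 + U \frac{1}{2}\right) = 5 - \left(6 + \frac{U}{2}\right) = -1 - \frac{U}{2}$)
$C{\left(q,b \right)} = \frac{-57 + b}{25 + q}$
$\sqrt{C{\left(\sqrt{-14 + X{\left(-5 \right)}},45 \right)} - 2158} = \sqrt{\frac{-57 + 45}{25 + \sqrt{-14 - - \frac{3}{2}}} - 2158} = \sqrt{\frac{1}{25 + \sqrt{-14 + \left(-1 + \frac{5}{2}\right)}} \left(-12\right) - 2158} = \sqrt{\frac{1}{25 + \sqrt{-14 + \frac{3}{2}}} \left(-12\right) - 2158} = \sqrt{\frac{1}{25 + \sqrt{- \frac{25}{2}}} \left(-12\right) - 2158} = \sqrt{\frac{1}{25 + \frac{5 i \sqrt{2}}{2}} \left(-12\right) - 2158} = \sqrt{- \frac{12}{25 + \frac{5 i \sqrt{2}}{2}} - 2158} = \sqrt{-2158 - \frac{12}{25 + \frac{5 i \sqrt{2}}{2}}}$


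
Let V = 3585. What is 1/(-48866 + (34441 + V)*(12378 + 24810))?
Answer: 1/1414062022 ≈ 7.0718e-10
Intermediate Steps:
1/(-48866 + (34441 + V)*(12378 + 24810)) = 1/(-48866 + (34441 + 3585)*(12378 + 24810)) = 1/(-48866 + 38026*37188) = 1/(-48866 + 1414110888) = 1/1414062022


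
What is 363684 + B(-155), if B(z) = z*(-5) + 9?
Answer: 364468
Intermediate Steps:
B(z) = 9 - 5*z (B(z) = -5*z + 9 = 9 - 5*z)
363684 + B(-155) = 363684 + (9 - 5*(-155)) = 363684 + (9 + 775) = 363684 + 784 = 364468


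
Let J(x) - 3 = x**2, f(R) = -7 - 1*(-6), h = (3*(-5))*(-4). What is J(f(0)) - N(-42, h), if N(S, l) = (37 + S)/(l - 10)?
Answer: 41/10 ≈ 4.1000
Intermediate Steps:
h = 60 (h = -15*(-4) = 60)
f(R) = -1 (f(R) = -7 + 6 = -1)
N(S, l) = (37 + S)/(-10 + l)
J(x) = 3 + x**2
J(f(0)) - N(-42, h) = (3 + (-1)**2) - (37 - 42)/(-10 + 60) = (3 + 1) - (-5)/50 = 4 - (-5)/50 = 4 - 1*(-1/10) = 4 + 1/10 = 41/10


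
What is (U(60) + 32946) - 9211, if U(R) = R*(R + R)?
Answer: 30935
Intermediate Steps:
U(R) = 2*R**2 (U(R) = R*(2*R) = 2*R**2)
(U(60) + 32946) - 9211 = (2*60**2 + 32946) - 9211 = (2*3600 + 32946) - 9211 = (7200 + 32946) - 9211 = 40146 - 9211 = 30935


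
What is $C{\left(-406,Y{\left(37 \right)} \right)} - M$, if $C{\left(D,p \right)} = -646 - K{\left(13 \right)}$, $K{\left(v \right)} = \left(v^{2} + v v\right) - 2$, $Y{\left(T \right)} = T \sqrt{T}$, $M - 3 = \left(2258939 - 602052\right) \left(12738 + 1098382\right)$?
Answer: $-1841000284425$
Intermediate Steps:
$M = 1841000283443$ ($M = 3 + \left(2258939 - 602052\right) \left(12738 + 1098382\right) = 3 + 1656887 \cdot 1111120 = 3 + 1841000283440 = 1841000283443$)
$Y{\left(T \right)} = T^{\frac{3}{2}}$
$K{\left(v \right)} = -2 + 2 v^{2}$ ($K{\left(v \right)} = \left(v^{2} + v^{2}\right) - 2 = 2 v^{2} - 2 = -2 + 2 v^{2}$)
$C{\left(D,p \right)} = -982$ ($C{\left(D,p \right)} = -646 - \left(-2 + 2 \cdot 13^{2}\right) = -646 - \left(-2 + 2 \cdot 169\right) = -646 - \left(-2 + 338\right) = -646 - 336 = -982$)
$C{\left(-406,Y{\left(37 \right)} \right)} - M = -982 - 1841000283443 = -1841000284425$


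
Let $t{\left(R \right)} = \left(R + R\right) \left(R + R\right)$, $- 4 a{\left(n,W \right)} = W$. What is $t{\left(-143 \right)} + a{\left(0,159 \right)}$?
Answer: $\frac{327025}{4} \approx 81756.0$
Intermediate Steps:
$a{\left(n,W \right)} = - \frac{W}{4}$
$t{\left(R \right)} = 4 R^{2}$ ($t{\left(R \right)} = 2 R 2 R = 4 R^{2}$)
$t{\left(-143 \right)} + a{\left(0,159 \right)} = 4 \left(-143\right)^{2} - \frac{159}{4} = 4 \cdot 20449 - \frac{159}{4} = 81796 - \frac{159}{4} = \frac{327025}{4}$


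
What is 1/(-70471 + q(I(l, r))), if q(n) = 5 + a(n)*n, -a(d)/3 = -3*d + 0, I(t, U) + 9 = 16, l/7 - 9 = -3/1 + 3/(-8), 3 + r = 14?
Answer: -1/70025 ≈ -1.4281e-5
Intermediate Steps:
r = 11 (r = -3 + 14 = 11)
l = 315/8 (l = 63 + 7*(-3/1 + 3/(-8)) = 63 + 7*(-3*1 + 3*(-⅛)) = 63 + 7*(-3 - 3/8) = 63 + 7*(-27/8) = 63 - 189/8 = 315/8 ≈ 39.375)
I(t, U) = 7 (I(t, U) = -9 + 16 = 7)
a(d) = 9*d (a(d) = -3*(-3*d + 0) = -(-9)*d = 9*d)
q(n) = 5 + 9*n² (q(n) = 5 + (9*n)*n = 5 + 9*n²)
1/(-70471 + q(I(l, r))) = 1/(-70471 + (5 + 9*7²)) = 1/(-70471 + (5 + 9*49)) = 1/(-70471 + (5 + 441)) = 1/(-70471 + 446) = 1/(-70025) = -1/70025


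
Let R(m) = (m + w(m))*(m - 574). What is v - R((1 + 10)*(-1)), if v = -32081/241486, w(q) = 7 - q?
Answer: 141264727/34498 ≈ 4094.9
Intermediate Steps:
v = -4583/34498 (v = -32081*1/241486 = -4583/34498 ≈ -0.13285)
R(m) = -4018 + 7*m (R(m) = (m + (7 - m))*(m - 574) = 7*(-574 + m) = -4018 + 7*m)
v - R((1 + 10)*(-1)) = -4583/34498 - (-4018 + 7*((1 + 10)*(-1))) = -4583/34498 - (-4018 + 7*(11*(-1))) = -4583/34498 - (-4018 + 7*(-11)) = -4583/34498 - (-4018 - 77) = -4583/34498 - 1*(-4095) = -4583/34498 + 4095 = 141264727/34498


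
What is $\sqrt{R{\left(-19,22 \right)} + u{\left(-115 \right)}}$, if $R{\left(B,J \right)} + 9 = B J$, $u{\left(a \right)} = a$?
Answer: $i \sqrt{542} \approx 23.281 i$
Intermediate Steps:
$R{\left(B,J \right)} = -9 + B J$
$\sqrt{R{\left(-19,22 \right)} + u{\left(-115 \right)}} = \sqrt{\left(-9 - 418\right) - 115} = \sqrt{-427 - 115} = \sqrt{-542} = i \sqrt{542}$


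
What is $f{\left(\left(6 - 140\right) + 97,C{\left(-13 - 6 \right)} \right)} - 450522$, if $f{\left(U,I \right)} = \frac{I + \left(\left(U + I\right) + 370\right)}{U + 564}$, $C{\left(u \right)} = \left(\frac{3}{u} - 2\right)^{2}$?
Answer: $- \frac{85710335359}{190247} \approx -4.5052 \cdot 10^{5}$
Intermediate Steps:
$C{\left(u \right)} = \left(-2 + \frac{3}{u}\right)^{2}$
$f{\left(U,I \right)} = \frac{370 + U + 2 I}{564 + U}$ ($f{\left(U,I \right)} = \frac{I + \left(\left(I + U\right) + 370\right)}{564 + U} = \frac{I + \left(370 + I + U\right)}{564 + U} = \frac{370 + U + 2 I}{564 + U}$)
$f{\left(\left(6 - 140\right) + 97,C{\left(-13 - 6 \right)} \right)} - 450522 = \frac{370 + \left(\left(6 - 140\right) + 97\right) + 2 \frac{\left(-3 + 2 \left(-13 - 6\right)\right)^{2}}{\left(-13 - 6\right)^{2}}}{564 + \left(\left(6 - 140\right) + 97\right)} - 450522 = \frac{370 + \left(-134 + 97\right) + 2 \frac{\left(-3 + 2 \left(-13 - 6\right)\right)^{2}}{\left(-13 - 6\right)^{2}}}{564 + \left(-134 + 97\right)} - 450522 = \frac{370 - 37 + 2 \frac{\left(-3 + 2 \left(-19\right)\right)^{2}}{361}}{564 - 37} - 450522 = \frac{370 - 37 + 2 \frac{\left(-3 - 38\right)^{2}}{361}}{527} - 450522 = \frac{370 - 37 + 2 \frac{\left(-41\right)^{2}}{361}}{527} - 450522 = \frac{370 - 37 + 2 \cdot \frac{1}{361} \cdot 1681}{527} - 450522 = \frac{370 - 37 + 2 \cdot \frac{1681}{361}}{527} - 450522 = \frac{370 - 37 + \frac{3362}{361}}{527} - 450522 = \frac{1}{527} \cdot \frac{123575}{361} - 450522 = \frac{123575}{190247} - 450522 = - \frac{85710335359}{190247}$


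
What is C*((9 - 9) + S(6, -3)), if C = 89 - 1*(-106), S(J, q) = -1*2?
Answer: -390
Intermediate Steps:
S(J, q) = -2
C = 195 (C = 89 + 106 = 195)
C*((9 - 9) + S(6, -3)) = 195*((9 - 9) - 2) = 195*(0 - 2) = 195*(-2) = -390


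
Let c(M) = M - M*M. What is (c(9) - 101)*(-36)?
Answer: 6228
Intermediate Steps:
c(M) = M - M²
(c(9) - 101)*(-36) = (9*(1 - 1*9) - 101)*(-36) = (9*(1 - 9) - 101)*(-36) = (9*(-8) - 101)*(-36) = (-72 - 101)*(-36) = -173*(-36) = 6228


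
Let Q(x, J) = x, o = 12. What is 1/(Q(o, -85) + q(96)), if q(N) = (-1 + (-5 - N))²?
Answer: 1/10416 ≈ 9.6006e-5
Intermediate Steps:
q(N) = (-6 - N)²
1/(Q(o, -85) + q(96)) = 1/(12 + (6 + 96)²) = 1/(12 + 102²) = 1/(12 + 10404) = 1/10416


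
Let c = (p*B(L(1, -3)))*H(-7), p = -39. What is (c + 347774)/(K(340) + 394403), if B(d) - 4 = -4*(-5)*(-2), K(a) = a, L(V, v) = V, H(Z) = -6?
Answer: 339350/394743 ≈ 0.85967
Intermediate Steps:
B(d) = -36 (B(d) = 4 - 4*(-5)*(-2) = 4 + 20*(-2) = 4 - 40 = -36)
c = -8424 (c = -39*(-36)*(-6) = 1404*(-6) = -8424)
(c + 347774)/(K(340) + 394403) = (-8424 + 347774)/(340 + 394403) = 339350/394743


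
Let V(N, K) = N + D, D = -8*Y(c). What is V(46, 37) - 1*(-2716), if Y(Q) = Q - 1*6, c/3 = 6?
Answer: 2666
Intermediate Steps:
c = 18 (c = 3*6 = 18)
Y(Q) = -6 + Q (Y(Q) = Q - 6 = -6 + Q)
D = -96 (D = -8*(-6 + 18) = -8*12 = -96)
V(N, K) = -96 + N (V(N, K) = N - 96 = -96 + N)
V(46, 37) - 1*(-2716) = (-96 + 46) - 1*(-2716) = -50 + 2716 = 2666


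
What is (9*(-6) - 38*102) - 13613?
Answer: -17543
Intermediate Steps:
(9*(-6) - 38*102) - 13613 = (-54 - 3876) - 13613 = -3930 - 13613 = -17543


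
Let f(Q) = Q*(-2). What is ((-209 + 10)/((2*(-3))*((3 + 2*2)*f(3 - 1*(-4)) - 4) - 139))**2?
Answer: 39601/223729 ≈ 0.17700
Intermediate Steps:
f(Q) = -2*Q
((-209 + 10)/((2*(-3))*((3 + 2*2)*f(3 - 1*(-4)) - 4) - 139))**2 = ((-209 + 10)/((2*(-3))*((3 + 2*2)*(-2*(3 - 1*(-4))) - 4) - 139))**2 = (-199/(-6*((3 + 4)*(-2*(3 + 4)) - 4) - 139))**2 = (-199/(-6*(7*(-2*7) - 4) - 139))**2 = (-199/(-6*(7*(-14) - 4) - 139))**2 = (-199/(-6*(-98 - 4) - 139))**2 = (-199/(-6*(-102) - 139))**2 = (-199/(612 - 139))**2 = (-199/473)**2 = 39601/223729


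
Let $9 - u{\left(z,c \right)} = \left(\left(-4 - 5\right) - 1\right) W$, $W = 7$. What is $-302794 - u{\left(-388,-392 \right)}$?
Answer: $-302873$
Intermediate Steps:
$u{\left(z,c \right)} = 79$ ($u{\left(z,c \right)} = 9 - \left(\left(-4 - 5\right) - 1\right) 7 = 9 - \left(-9 - 1\right) 7 = 9 - \left(-10\right) 7 = 9 - -70 = 9 + 70 = 79$)
$-302794 - u{\left(-388,-392 \right)} = -302794 - 79 = -302873$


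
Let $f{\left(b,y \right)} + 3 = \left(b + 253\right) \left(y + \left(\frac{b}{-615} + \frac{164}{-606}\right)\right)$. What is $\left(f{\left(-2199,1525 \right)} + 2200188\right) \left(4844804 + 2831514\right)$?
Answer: $- \frac{369005065195160342}{62115} \approx -5.9407 \cdot 10^{12}$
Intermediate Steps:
$f{\left(b,y \right)} = -3 + \left(253 + b\right) \left(- \frac{82}{303} + y - \frac{b}{615}\right)$ ($f{\left(b,y \right)} = -3 + \left(b + 253\right) \left(y + \left(\frac{b}{-615} + \frac{164}{-606}\right)\right) = -3 + \left(253 + b\right) \left(y + \left(b \left(- \frac{1}{615}\right) + 164 \left(- \frac{1}{606}\right)\right)\right) = -3 + \left(253 + b\right) \left(y - \left(\frac{82}{303} + \frac{b}{615}\right)\right) = -3 + \left(253 + b\right) \left(- \frac{82}{303} + y - \frac{b}{615}\right)$)
$\left(f{\left(-2199,1525 \right)} + 2200188\right) \left(4844804 + 2831514\right) = \left(\left(- \frac{21655}{303} + 253 \cdot 1525 - - \frac{31052079}{20705} - \frac{\left(-2199\right)^{2}}{615} - 3353475\right) + 2200188\right) \left(4844804 + 2831514\right) = \left(\left(- \frac{21655}{303} + 385825 + \frac{31052079}{20705} - \frac{1611867}{205} - 3353475\right) + 2200188\right) 7676318 = \left(- \frac{184735258489}{62115} + 2200188\right) 7676318 = \left(- \frac{48070580869}{62115}\right) 7676318 = - \frac{369005065195160342}{62115}$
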